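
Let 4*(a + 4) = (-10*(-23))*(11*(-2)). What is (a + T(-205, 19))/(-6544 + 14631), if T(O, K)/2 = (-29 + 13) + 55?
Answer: -1191/8087 ≈ -0.14727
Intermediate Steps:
T(O, K) = 78 (T(O, K) = 2*((-29 + 13) + 55) = 2*(-16 + 55) = 2*39 = 78)
a = -1269 (a = -4 + ((-10*(-23))*(11*(-2)))/4 = -4 + (230*(-22))/4 = -4 + (¼)*(-5060) = -4 - 1265 = -1269)
(a + T(-205, 19))/(-6544 + 14631) = (-1269 + 78)/(-6544 + 14631) = -1191/8087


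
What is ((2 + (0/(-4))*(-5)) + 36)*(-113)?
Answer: -4294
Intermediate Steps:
((2 + (0/(-4))*(-5)) + 36)*(-113) = ((2 + (0*(-¼))*(-5)) + 36)*(-113) = ((2 + 0*(-5)) + 36)*(-113) = ((2 + 0) + 36)*(-113) = (2 + 36)*(-113) = 38*(-113) = -4294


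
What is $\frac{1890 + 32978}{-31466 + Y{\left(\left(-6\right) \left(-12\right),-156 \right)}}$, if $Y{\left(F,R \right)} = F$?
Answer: $- \frac{17434}{15697} \approx -1.1107$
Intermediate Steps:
$\frac{1890 + 32978}{-31466 + Y{\left(\left(-6\right) \left(-12\right),-156 \right)}} = \frac{1890 + 32978}{-31466 - -72} = \frac{34868}{-31466 + 72} = \frac{34868}{-31394} = 34868 \left(- \frac{1}{31394}\right) = - \frac{17434}{15697}$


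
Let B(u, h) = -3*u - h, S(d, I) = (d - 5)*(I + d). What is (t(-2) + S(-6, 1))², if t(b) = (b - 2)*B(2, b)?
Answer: 5041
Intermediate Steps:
S(d, I) = (-5 + d)*(I + d)
B(u, h) = -h - 3*u
t(b) = (-6 - b)*(-2 + b) (t(b) = (b - 2)*(-b - 3*2) = (-2 + b)*(-b - 6) = (-2 + b)*(-6 - b) = (-6 - b)*(-2 + b))
(t(-2) + S(-6, 1))² = (-(-2 - 2)*(6 - 2) + ((-6)² - 5*1 - 5*(-6) + 1*(-6)))² = (-1*(-4)*4 + (36 - 5 + 30 - 6))² = (16 + 55)² = 71² = 5041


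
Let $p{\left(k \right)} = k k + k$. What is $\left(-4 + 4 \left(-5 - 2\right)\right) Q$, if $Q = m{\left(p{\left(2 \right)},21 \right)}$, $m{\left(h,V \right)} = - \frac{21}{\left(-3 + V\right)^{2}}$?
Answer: $\frac{56}{27} \approx 2.0741$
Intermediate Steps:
$p{\left(k \right)} = k + k^{2}$ ($p{\left(k \right)} = k^{2} + k = k + k^{2}$)
$m{\left(h,V \right)} = - \frac{21}{\left(-3 + V\right)^{2}}$
$Q = - \frac{7}{108}$ ($Q = - \frac{21}{\left(-3 + 21\right)^{2}} = - \frac{21}{324} = \left(-21\right) \frac{1}{324} = - \frac{7}{108} \approx -0.064815$)
$\left(-4 + 4 \left(-5 - 2\right)\right) Q = \left(-4 + 4 \left(-5 - 2\right)\right) \left(- \frac{7}{108}\right) = \left(-4 + 4 \left(-7\right)\right) \left(- \frac{7}{108}\right) = \left(-4 - 28\right) \left(- \frac{7}{108}\right) = \left(-32\right) \left(- \frac{7}{108}\right) = \frac{56}{27}$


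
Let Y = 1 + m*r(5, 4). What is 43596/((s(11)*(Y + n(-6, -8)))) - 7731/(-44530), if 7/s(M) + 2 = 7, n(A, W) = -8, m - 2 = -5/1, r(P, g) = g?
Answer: -1386517311/846070 ≈ -1638.8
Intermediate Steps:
m = -3 (m = 2 - 5/1 = 2 - 5*1 = 2 - 5 = -3)
Y = -11 (Y = 1 - 3*4 = 1 - 12 = -11)
s(M) = 7/5 (s(M) = 7/(-2 + 7) = 7/5)
43596/((s(11)*(Y + n(-6, -8)))) - 7731/(-44530) = 43596/((7*(-11 - 8)/5)) - 7731/(-44530) = 43596/(((7/5)*(-19))) - 7731*(-1/44530) = 43596/(-133/5) + 7731/44530 = 43596*(-5/133) + 7731/44530 = -31140/19 + 7731/44530 = -1386517311/846070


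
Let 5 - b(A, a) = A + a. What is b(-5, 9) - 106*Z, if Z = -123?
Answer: 13039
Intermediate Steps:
b(A, a) = 5 - A - a (b(A, a) = 5 - (A + a) = 5 + (-A - a) = 5 - A - a)
b(-5, 9) - 106*Z = (5 - 1*(-5) - 1*9) - 106*(-123) = (5 + 5 - 9) + 13038 = 1 + 13038 = 13039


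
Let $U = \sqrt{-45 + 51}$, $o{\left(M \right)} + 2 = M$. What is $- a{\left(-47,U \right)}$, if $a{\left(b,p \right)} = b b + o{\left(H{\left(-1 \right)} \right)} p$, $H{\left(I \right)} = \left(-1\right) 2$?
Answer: $-2209 + 4 \sqrt{6} \approx -2199.2$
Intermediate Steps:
$H{\left(I \right)} = -2$
$o{\left(M \right)} = -2 + M$
$U = \sqrt{6} \approx 2.4495$
$a{\left(b,p \right)} = b^{2} - 4 p$ ($a{\left(b,p \right)} = b b + \left(-2 - 2\right) p = b^{2} - 4 p$)
$- a{\left(-47,U \right)} = - (\left(-47\right)^{2} - 4 \sqrt{6}) = - (2209 - 4 \sqrt{6}) = -2209 + 4 \sqrt{6}$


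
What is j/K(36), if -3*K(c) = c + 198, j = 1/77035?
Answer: -1/6008730 ≈ -1.6642e-7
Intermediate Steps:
j = 1/77035 ≈ 1.2981e-5
K(c) = -66 - c/3 (K(c) = -(c + 198)/3 = -(198 + c)/3 = -66 - c/3)
j/K(36) = 1/(77035*(-66 - 1/3*36)) = 1/(77035*(-66 - 12)) = (1/77035)/(-78) = (1/77035)*(-1/78) = -1/6008730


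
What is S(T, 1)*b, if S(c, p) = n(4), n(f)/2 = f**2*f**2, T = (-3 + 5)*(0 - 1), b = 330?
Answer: 168960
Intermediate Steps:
T = -2 (T = 2*(-1) = -2)
n(f) = 2*f**4 (n(f) = 2*(f**2*f**2) = 2*f**4)
S(c, p) = 512 (S(c, p) = 2*4**4 = 2*256 = 512)
S(T, 1)*b = 512*330 = 168960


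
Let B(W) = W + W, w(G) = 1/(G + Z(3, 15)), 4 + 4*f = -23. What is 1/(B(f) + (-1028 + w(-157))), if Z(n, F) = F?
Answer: -71/73947 ≈ -0.00096015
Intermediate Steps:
f = -27/4 (f = -1 + (¼)*(-23) = -1 - 23/4 = -27/4 ≈ -6.7500)
w(G) = 1/(15 + G) (w(G) = 1/(G + 15) = 1/(15 + G))
B(W) = 2*W
1/(B(f) + (-1028 + w(-157))) = 1/(2*(-27/4) + (-1028 + 1/(15 - 157))) = 1/(-27/2 + (-1028 + 1/(-142))) = 1/(-27/2 + (-1028 - 1/142)) = 1/(-27/2 - 145977/142) = 1/(-73947/71) = -71/73947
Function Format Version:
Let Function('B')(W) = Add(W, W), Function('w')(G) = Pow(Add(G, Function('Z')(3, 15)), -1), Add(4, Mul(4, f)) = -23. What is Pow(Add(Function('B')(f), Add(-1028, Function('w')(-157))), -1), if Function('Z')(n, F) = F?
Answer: Rational(-71, 73947) ≈ -0.00096015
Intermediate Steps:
f = Rational(-27, 4) (f = Add(-1, Mul(Rational(1, 4), -23)) = Add(-1, Rational(-23, 4)) = Rational(-27, 4) ≈ -6.7500)
Function('w')(G) = Pow(Add(15, G), -1) (Function('w')(G) = Pow(Add(G, 15), -1) = Pow(Add(15, G), -1))
Function('B')(W) = Mul(2, W)
Pow(Add(Function('B')(f), Add(-1028, Function('w')(-157))), -1) = Pow(Add(Mul(2, Rational(-27, 4)), Add(-1028, Pow(Add(15, -157), -1))), -1) = Pow(Add(Rational(-27, 2), Add(-1028, Pow(-142, -1))), -1) = Pow(Add(Rational(-27, 2), Add(-1028, Rational(-1, 142))), -1) = Pow(Add(Rational(-27, 2), Rational(-145977, 142)), -1) = Pow(Rational(-73947, 71), -1) = Rational(-71, 73947)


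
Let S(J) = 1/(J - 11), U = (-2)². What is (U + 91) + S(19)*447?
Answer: 1207/8 ≈ 150.88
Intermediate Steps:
U = 4
S(J) = 1/(-11 + J)
(U + 91) + S(19)*447 = (4 + 91) + 447/(-11 + 19) = 95 + 447/8 = 1207/8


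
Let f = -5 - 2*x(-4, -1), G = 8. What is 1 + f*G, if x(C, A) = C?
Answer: 25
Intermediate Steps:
f = 3 (f = -5 - 2*(-4) = -5 + 8 = 3)
1 + f*G = 1 + 3*8 = 1 + 24 = 25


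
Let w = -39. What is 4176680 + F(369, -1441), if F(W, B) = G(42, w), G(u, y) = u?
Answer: 4176722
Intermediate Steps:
F(W, B) = 42
4176680 + F(369, -1441) = 4176680 + 42 = 4176722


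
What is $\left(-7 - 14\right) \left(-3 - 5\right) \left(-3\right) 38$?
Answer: $-19152$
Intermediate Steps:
$\left(-7 - 14\right) \left(-3 - 5\right) \left(-3\right) 38 = - 21 \left(\left(-8\right) \left(-3\right)\right) 38 = \left(-21\right) 24 \cdot 38 = \left(-504\right) 38 = -19152$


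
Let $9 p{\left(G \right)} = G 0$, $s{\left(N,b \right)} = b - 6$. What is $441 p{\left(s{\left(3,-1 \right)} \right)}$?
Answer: $0$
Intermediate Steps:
$s{\left(N,b \right)} = -6 + b$ ($s{\left(N,b \right)} = b - 6 = -6 + b$)
$p{\left(G \right)} = 0$ ($p{\left(G \right)} = \frac{G 0}{9} = \frac{1}{9} \cdot 0 = 0$)
$441 p{\left(s{\left(3,-1 \right)} \right)} = 441 \cdot 0 = 0$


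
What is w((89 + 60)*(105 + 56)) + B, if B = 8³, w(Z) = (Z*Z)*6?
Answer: 3452833238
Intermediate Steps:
w(Z) = 6*Z² (w(Z) = Z²*6 = 6*Z²)
B = 512
w((89 + 60)*(105 + 56)) + B = 6*((89 + 60)*(105 + 56))² + 512 = 6*(149*161)² + 512 = 6*23989² + 512 = 6*575472121 + 512 = 3452832726 + 512 = 3452833238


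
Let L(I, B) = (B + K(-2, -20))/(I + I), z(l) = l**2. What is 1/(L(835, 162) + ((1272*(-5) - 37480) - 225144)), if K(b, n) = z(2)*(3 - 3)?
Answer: -835/224601559 ≈ -3.7177e-6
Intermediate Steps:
K(b, n) = 0 (K(b, n) = 2**2*(3 - 3) = 4*0 = 0)
L(I, B) = B/(2*I) (L(I, B) = (B + 0)/(I + I) = B/((2*I)) = B*(1/(2*I)) = B/(2*I))
1/(L(835, 162) + ((1272*(-5) - 37480) - 225144)) = 1/((1/2)*162/835 + ((1272*(-5) - 37480) - 225144)) = 1/((1/2)*162*(1/835) + ((-6360 - 37480) - 225144)) = 1/(81/835 + (-43840 - 225144)) = 1/(81/835 - 268984) = 1/(-224601559/835) = -835/224601559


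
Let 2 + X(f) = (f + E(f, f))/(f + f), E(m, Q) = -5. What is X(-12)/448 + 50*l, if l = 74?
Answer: 39782369/10752 ≈ 3700.0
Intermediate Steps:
X(f) = -2 + (-5 + f)/(2*f) (X(f) = -2 + (f - 5)/(f + f) = -2 + (-5 + f)/((2*f)) = -2 + (-5 + f)*(1/(2*f)) = -2 + (-5 + f)/(2*f))
X(-12)/448 + 50*l = ((½)*(-5 - 3*(-12))/(-12))/448 + 50*74 = ((½)*(-1/12)*(-5 + 36))*(1/448) + 3700 = ((½)*(-1/12)*31)*(1/448) + 3700 = -31/24*1/448 + 3700 = -31/10752 + 3700 = 39782369/10752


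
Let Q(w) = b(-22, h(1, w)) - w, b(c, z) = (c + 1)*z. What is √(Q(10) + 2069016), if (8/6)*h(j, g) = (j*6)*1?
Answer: √8275646/2 ≈ 1438.4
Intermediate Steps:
h(j, g) = 9*j/2 (h(j, g) = 3*((j*6)*1)/4 = 3*((6*j)*1)/4 = 3*(6*j)/4 = 9*j/2)
b(c, z) = z*(1 + c) (b(c, z) = (1 + c)*z = z*(1 + c))
Q(w) = -189/2 - w (Q(w) = ((9/2)*1)*(1 - 22) - w = (9/2)*(-21) - w = -189/2 - w)
√(Q(10) + 2069016) = √((-189/2 - 1*10) + 2069016) = √((-189/2 - 10) + 2069016) = √(-209/2 + 2069016) = √(4137823/2) = √8275646/2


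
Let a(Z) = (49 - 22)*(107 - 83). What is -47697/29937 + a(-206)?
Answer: 6450493/9979 ≈ 646.41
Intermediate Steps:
a(Z) = 648 (a(Z) = 27*24 = 648)
-47697/29937 + a(-206) = -47697/29937 + 648 = -47697*1/29937 + 648 = -15899/9979 + 648 = 6450493/9979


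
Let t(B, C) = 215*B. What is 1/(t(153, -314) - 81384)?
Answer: -1/48489 ≈ -2.0623e-5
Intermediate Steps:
1/(t(153, -314) - 81384) = 1/(215*153 - 81384) = 1/(32895 - 81384) = 1/(-48489) = -1/48489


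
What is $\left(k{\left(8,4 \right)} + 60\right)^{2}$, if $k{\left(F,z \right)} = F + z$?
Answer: $5184$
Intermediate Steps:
$\left(k{\left(8,4 \right)} + 60\right)^{2} = \left(\left(8 + 4\right) + 60\right)^{2} = \left(12 + 60\right)^{2} = 72^{2} = 5184$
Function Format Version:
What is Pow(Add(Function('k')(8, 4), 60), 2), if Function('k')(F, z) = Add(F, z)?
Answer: 5184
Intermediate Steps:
Pow(Add(Function('k')(8, 4), 60), 2) = Pow(Add(Add(8, 4), 60), 2) = Pow(Add(12, 60), 2) = Pow(72, 2) = 5184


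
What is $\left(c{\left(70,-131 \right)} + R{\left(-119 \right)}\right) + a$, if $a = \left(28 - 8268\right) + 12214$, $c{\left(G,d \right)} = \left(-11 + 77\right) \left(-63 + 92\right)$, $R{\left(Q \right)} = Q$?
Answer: $5769$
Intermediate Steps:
$c{\left(G,d \right)} = 1914$ ($c{\left(G,d \right)} = 66 \cdot 29 = 1914$)
$a = 3974$ ($a = \left(28 - 8268\right) + 12214 = -8240 + 12214 = 3974$)
$\left(c{\left(70,-131 \right)} + R{\left(-119 \right)}\right) + a = \left(1914 - 119\right) + 3974 = 1795 + 3974 = 5769$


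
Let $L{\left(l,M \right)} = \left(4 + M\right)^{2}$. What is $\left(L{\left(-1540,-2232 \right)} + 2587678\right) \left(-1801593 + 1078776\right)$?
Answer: $-5458469671854$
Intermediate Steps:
$\left(L{\left(-1540,-2232 \right)} + 2587678\right) \left(-1801593 + 1078776\right) = \left(\left(4 - 2232\right)^{2} + 2587678\right) \left(-1801593 + 1078776\right) = \left(\left(-2228\right)^{2} + 2587678\right) \left(-722817\right) = \left(4963984 + 2587678\right) \left(-722817\right) = 7551662 \left(-722817\right) = -5458469671854$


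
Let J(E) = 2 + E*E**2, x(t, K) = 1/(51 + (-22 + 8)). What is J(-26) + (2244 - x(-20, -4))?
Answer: -567211/37 ≈ -15330.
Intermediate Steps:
x(t, K) = 1/37 (x(t, K) = 1/(51 - 14) = 1/37)
J(E) = 2 + E**3
J(-26) + (2244 - x(-20, -4)) = (2 + (-26)**3) + (2244 - 1*1/37) = (2 - 17576) + (2244 - 1/37) = -17574 + 83027/37 = -567211/37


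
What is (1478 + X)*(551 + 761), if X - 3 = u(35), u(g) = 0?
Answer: 1943072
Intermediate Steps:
X = 3 (X = 3 + 0 = 3)
(1478 + X)*(551 + 761) = (1478 + 3)*(551 + 761) = 1481*1312 = 1943072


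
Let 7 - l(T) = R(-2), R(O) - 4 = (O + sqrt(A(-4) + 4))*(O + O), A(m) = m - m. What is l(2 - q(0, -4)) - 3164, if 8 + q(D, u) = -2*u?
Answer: -3161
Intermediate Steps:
q(D, u) = -8 - 2*u
A(m) = 0
R(O) = 4 + 2*O*(2 + O) (R(O) = 4 + (O + sqrt(0 + 4))*(O + O) = 4 + (O + sqrt(4))*(2*O) = 4 + (O + 2)*(2*O) = 4 + (2 + O)*(2*O) = 4 + 2*O*(2 + O))
l(T) = 3 (l(T) = 7 - (4 + 2*(-2)**2 + 4*(-2)) = 7 - (4 + 2*4 - 8) = 7 - (4 + 8 - 8) = 7 - 1*4 = 7 - 4 = 3)
l(2 - q(0, -4)) - 3164 = 3 - 3164 = -3161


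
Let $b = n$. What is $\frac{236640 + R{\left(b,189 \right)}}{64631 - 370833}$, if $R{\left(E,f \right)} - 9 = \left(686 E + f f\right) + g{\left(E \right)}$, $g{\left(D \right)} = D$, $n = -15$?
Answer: $- \frac{262065}{306202} \approx -0.85586$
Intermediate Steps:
$b = -15$
$R{\left(E,f \right)} = 9 + f^{2} + 687 E$ ($R{\left(E,f \right)} = 9 + \left(\left(686 E + f f\right) + E\right) = 9 + \left(\left(686 E + f^{2}\right) + E\right) = 9 + \left(\left(f^{2} + 686 E\right) + E\right) = 9 + \left(f^{2} + 687 E\right) = 9 + f^{2} + 687 E$)
$\frac{236640 + R{\left(b,189 \right)}}{64631 - 370833} = \frac{236640 + \left(9 + 189^{2} + 687 \left(-15\right)\right)}{64631 - 370833} = \frac{236640 + \left(9 + 35721 - 10305\right)}{-306202} = \left(236640 + 25425\right) \left(- \frac{1}{306202}\right) = 262065 \left(- \frac{1}{306202}\right) = - \frac{262065}{306202}$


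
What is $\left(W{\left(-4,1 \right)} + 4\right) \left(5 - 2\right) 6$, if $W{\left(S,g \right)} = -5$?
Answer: $-18$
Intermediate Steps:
$\left(W{\left(-4,1 \right)} + 4\right) \left(5 - 2\right) 6 = \left(-5 + 4\right) \left(5 - 2\right) 6 = - 3 \cdot 6 = \left(-1\right) 18 = -18$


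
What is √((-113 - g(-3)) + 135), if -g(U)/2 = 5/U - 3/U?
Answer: √186/3 ≈ 4.5461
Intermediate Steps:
g(U) = -4/U (g(U) = -2*(5/U - 3/U) = -4/U)
√((-113 - g(-3)) + 135) = √((-113 - (-4)/(-3)) + 135) = √((-113 - (-4)*(-1)/3) + 135) = √((-113 - 1*4/3) + 135) = √((-113 - 4/3) + 135) = √(-343/3 + 135) = √(62/3) = √186/3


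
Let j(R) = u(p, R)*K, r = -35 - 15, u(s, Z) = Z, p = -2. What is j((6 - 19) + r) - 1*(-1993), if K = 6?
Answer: 1615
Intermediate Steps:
r = -50
j(R) = 6*R (j(R) = R*6 = 6*R)
j((6 - 19) + r) - 1*(-1993) = 6*((6 - 19) - 50) - 1*(-1993) = 6*(-13 - 50) + 1993 = 6*(-63) + 1993 = -378 + 1993 = 1615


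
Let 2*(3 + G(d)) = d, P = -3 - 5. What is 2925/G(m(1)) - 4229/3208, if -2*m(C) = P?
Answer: -9387629/3208 ≈ -2926.3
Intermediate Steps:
P = -8
m(C) = 4 (m(C) = -½*(-8) = 4)
G(d) = -3 + d/2
2925/G(m(1)) - 4229/3208 = 2925/(-3 + (½)*4) - 4229/3208 = 2925/(-3 + 2) - 4229*1/3208 = 2925/(-1) - 4229/3208 = 2925*(-1) - 4229/3208 = -2925 - 4229/3208 = -9387629/3208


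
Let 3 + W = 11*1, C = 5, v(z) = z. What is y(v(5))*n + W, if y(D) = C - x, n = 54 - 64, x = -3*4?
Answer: -162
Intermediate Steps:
x = -12
n = -10
W = 8 (W = -3 + 11*1 = -3 + 11 = 8)
y(D) = 17 (y(D) = 5 - 1*(-12) = 5 + 12 = 17)
y(v(5))*n + W = 17*(-10) + 8 = -170 + 8 = -162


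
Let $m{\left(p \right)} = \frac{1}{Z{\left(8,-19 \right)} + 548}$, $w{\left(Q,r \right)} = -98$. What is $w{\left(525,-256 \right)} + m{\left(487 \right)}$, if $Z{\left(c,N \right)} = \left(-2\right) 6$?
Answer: $- \frac{52527}{536} \approx -97.998$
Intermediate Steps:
$Z{\left(c,N \right)} = -12$
$m{\left(p \right)} = \frac{1}{536}$ ($m{\left(p \right)} = \frac{1}{-12 + 548} = \frac{1}{536}$)
$w{\left(525,-256 \right)} + m{\left(487 \right)} = -98 + \frac{1}{536} = - \frac{52527}{536}$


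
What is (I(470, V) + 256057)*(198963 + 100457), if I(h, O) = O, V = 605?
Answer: 76849736040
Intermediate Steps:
(I(470, V) + 256057)*(198963 + 100457) = (605 + 256057)*(198963 + 100457) = 256662*299420 = 76849736040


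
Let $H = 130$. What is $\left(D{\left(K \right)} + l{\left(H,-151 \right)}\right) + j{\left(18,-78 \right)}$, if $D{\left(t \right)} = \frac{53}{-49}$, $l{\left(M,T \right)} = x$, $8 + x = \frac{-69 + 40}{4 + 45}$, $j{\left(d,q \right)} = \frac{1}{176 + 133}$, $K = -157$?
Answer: $- \frac{146417}{15141} \approx -9.6702$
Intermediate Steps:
$j{\left(d,q \right)} = \frac{1}{309}$
$x = - \frac{421}{49}$ ($x = -8 + \frac{-69 + 40}{4 + 45} = -8 - \frac{29}{49} = - \frac{421}{49} \approx -8.5918$)
$l{\left(M,T \right)} = - \frac{421}{49}$
$D{\left(t \right)} = - \frac{53}{49}$ ($D{\left(t \right)} = 53 \left(- \frac{1}{49}\right) = - \frac{53}{49}$)
$\left(D{\left(K \right)} + l{\left(H,-151 \right)}\right) + j{\left(18,-78 \right)} = \left(- \frac{53}{49} - \frac{421}{49}\right) + \frac{1}{309} = - \frac{474}{49} + \frac{1}{309} = - \frac{146417}{15141}$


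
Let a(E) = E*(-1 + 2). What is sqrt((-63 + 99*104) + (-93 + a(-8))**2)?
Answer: sqrt(20434) ≈ 142.95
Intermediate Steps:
a(E) = E (a(E) = E*1 = E)
sqrt((-63 + 99*104) + (-93 + a(-8))**2) = sqrt((-63 + 99*104) + (-93 - 8)**2) = sqrt((-63 + 10296) + (-101)**2) = sqrt(10233 + 10201) = sqrt(20434)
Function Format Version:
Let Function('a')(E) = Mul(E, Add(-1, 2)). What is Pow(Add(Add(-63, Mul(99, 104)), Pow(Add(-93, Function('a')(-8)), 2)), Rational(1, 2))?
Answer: Pow(20434, Rational(1, 2)) ≈ 142.95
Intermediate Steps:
Function('a')(E) = E (Function('a')(E) = Mul(E, 1) = E)
Pow(Add(Add(-63, Mul(99, 104)), Pow(Add(-93, Function('a')(-8)), 2)), Rational(1, 2)) = Pow(Add(Add(-63, Mul(99, 104)), Pow(Add(-93, -8), 2)), Rational(1, 2)) = Pow(Add(Add(-63, 10296), Pow(-101, 2)), Rational(1, 2)) = Pow(Add(10233, 10201), Rational(1, 2)) = Pow(20434, Rational(1, 2))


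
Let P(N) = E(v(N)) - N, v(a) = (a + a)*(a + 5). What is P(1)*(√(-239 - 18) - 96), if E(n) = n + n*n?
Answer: -14880 + 155*I*√257 ≈ -14880.0 + 2484.8*I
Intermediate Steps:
v(a) = 2*a*(5 + a) (v(a) = (2*a)*(5 + a) = 2*a*(5 + a))
E(n) = n + n²
P(N) = -N + 2*N*(1 + 2*N*(5 + N))*(5 + N) (P(N) = (2*N*(5 + N))*(1 + 2*N*(5 + N)) - N = 2*N*(1 + 2*N*(5 + N))*(5 + N) - N = -N + 2*N*(1 + 2*N*(5 + N))*(5 + N))
P(1)*(√(-239 - 18) - 96) = (1*(-1 + 2*(1 + 2*1*(5 + 1))*(5 + 1)))*(√(-239 - 18) - 96) = (1*(-1 + 2*(1 + 2*1*6)*6))*(√(-257) - 96) = (1*(-1 + 2*(1 + 12)*6))*(I*√257 - 96) = (1*(-1 + 2*13*6))*(-96 + I*√257) = (1*(-1 + 156))*(-96 + I*√257) = (1*155)*(-96 + I*√257) = 155*(-96 + I*√257) = -14880 + 155*I*√257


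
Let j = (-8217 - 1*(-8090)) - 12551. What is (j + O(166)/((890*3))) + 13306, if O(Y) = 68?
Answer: 838414/1335 ≈ 628.03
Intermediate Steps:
j = -12678 (j = (-8217 + 8090) - 12551 = -127 - 12551 = -12678)
(j + O(166)/((890*3))) + 13306 = (-12678 + 68/((890*3))) + 13306 = (-12678 + 68/2670) + 13306 = (-12678 + 68*(1/2670)) + 13306 = (-12678 + 34/1335) + 13306 = -16925096/1335 + 13306 = 838414/1335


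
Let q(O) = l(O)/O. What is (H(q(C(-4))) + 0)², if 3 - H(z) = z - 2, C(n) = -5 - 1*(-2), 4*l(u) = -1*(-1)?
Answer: 3721/144 ≈ 25.840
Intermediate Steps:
l(u) = ¼ (l(u) = (-1*(-1))/4 = (¼)*1 = ¼)
C(n) = -3 (C(n) = -5 + 2 = -3)
q(O) = 1/(4*O)
H(z) = 5 - z (H(z) = 3 - (z - 2) = 3 - (-2 + z) = 3 + (2 - z) = 5 - z)
(H(q(C(-4))) + 0)² = ((5 - 1/(4*(-3))) + 0)² = ((5 - (-1)/(4*3)) + 0)² = ((5 - 1*(-1/12)) + 0)² = ((5 + 1/12) + 0)² = (61/12 + 0)² = (61/12)² = 3721/144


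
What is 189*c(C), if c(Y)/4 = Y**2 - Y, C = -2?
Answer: 4536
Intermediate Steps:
c(Y) = -4*Y + 4*Y**2 (c(Y) = 4*(Y**2 - Y) = -4*Y + 4*Y**2)
189*c(C) = 189*(4*(-2)*(-1 - 2)) = 189*(4*(-2)*(-3)) = 189*24 = 4536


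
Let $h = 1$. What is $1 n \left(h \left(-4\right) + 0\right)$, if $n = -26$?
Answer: $104$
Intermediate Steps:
$1 n \left(h \left(-4\right) + 0\right) = 1 \left(-26\right) \left(1 \left(-4\right) + 0\right) = - 26 \left(-4 + 0\right) = \left(-26\right) \left(-4\right) = 104$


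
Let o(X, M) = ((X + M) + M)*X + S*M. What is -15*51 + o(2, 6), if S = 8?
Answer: -689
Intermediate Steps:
o(X, M) = 8*M + X*(X + 2*M) (o(X, M) = ((X + M) + M)*X + 8*M = ((M + X) + M)*X + 8*M = (X + 2*M)*X + 8*M = X*(X + 2*M) + 8*M = 8*M + X*(X + 2*M))
-15*51 + o(2, 6) = -15*51 + (2**2 + 8*6 + 2*6*2) = -765 + (4 + 48 + 24) = -765 + 76 = -689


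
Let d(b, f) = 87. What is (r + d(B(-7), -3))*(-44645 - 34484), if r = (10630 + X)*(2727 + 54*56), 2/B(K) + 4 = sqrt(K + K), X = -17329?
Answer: 3048512934198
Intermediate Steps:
B(K) = 2/(-4 + sqrt(2)*sqrt(K)) (B(K) = 2/(-4 + sqrt(K + K)) = 2/(-4 + sqrt(2*K)) = 2/(-4 + sqrt(2)*sqrt(K)))
r = -38525949 (r = (10630 - 17329)*(2727 + 54*56) = -6699*(2727 + 3024) = -6699*5751 = -38525949)
(r + d(B(-7), -3))*(-44645 - 34484) = (-38525949 + 87)*(-44645 - 34484) = -38525862*(-79129) = 3048512934198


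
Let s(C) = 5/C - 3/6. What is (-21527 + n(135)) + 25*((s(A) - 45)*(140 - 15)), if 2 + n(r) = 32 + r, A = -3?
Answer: -1012547/6 ≈ -1.6876e+5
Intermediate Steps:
s(C) = -½ + 5/C (s(C) = 5/C - 3*⅙ = 5/C - ½ = -½ + 5/C)
n(r) = 30 + r (n(r) = -2 + (32 + r) = 30 + r)
(-21527 + n(135)) + 25*((s(A) - 45)*(140 - 15)) = (-21527 + (30 + 135)) + 25*(((½)*(10 - 1*(-3))/(-3) - 45)*(140 - 15)) = (-21527 + 165) + 25*(((½)*(-⅓)*(10 + 3) - 45)*125) = -21362 + 25*(((½)*(-⅓)*13 - 45)*125) = -21362 + 25*((-13/6 - 45)*125) = -21362 + 25*(-283/6*125) = -21362 + 25*(-35375/6) = -21362 - 884375/6 = -1012547/6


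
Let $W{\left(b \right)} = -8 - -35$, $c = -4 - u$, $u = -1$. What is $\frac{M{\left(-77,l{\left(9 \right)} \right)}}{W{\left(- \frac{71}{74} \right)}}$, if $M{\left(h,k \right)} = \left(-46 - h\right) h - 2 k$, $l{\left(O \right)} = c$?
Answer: $- \frac{2381}{27} \approx -88.185$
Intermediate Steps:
$c = -3$ ($c = -4 - -1 = -4 + 1 = -3$)
$l{\left(O \right)} = -3$
$M{\left(h,k \right)} = - 2 k + h \left(-46 - h\right)$ ($M{\left(h,k \right)} = h \left(-46 - h\right) - 2 k = - 2 k + h \left(-46 - h\right)$)
$W{\left(b \right)} = 27$ ($W{\left(b \right)} = -8 + 35 = 27$)
$\frac{M{\left(-77,l{\left(9 \right)} \right)}}{W{\left(- \frac{71}{74} \right)}} = \frac{- \left(-77\right)^{2} - -3542 - -6}{27} = \left(\left(-1\right) 5929 + 3542 + 6\right) \frac{1}{27} = \left(-5929 + 3542 + 6\right) \frac{1}{27} = \left(-2381\right) \frac{1}{27} = - \frac{2381}{27}$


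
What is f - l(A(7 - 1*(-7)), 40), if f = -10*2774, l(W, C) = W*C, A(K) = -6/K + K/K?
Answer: -194340/7 ≈ -27763.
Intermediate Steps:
A(K) = 1 - 6/K (A(K) = -6/K + 1 = 1 - 6/K)
l(W, C) = C*W
f = -27740
f - l(A(7 - 1*(-7)), 40) = -27740 - 40*(-6 + (7 - 1*(-7)))/(7 - 1*(-7)) = -27740 - 40*(-6 + (7 + 7))/(7 + 7) = -27740 - 40*(-6 + 14)/14 = -27740 - 40*(1/14)*8 = -27740 - 40*4/7 = -27740 - 1*160/7 = -27740 - 160/7 = -194340/7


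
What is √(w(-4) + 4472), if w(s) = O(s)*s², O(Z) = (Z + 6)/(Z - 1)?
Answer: 2*√27910/5 ≈ 66.825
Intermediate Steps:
O(Z) = (6 + Z)/(-1 + Z)
w(s) = s²*(6 + s)/(-1 + s) (w(s) = ((6 + s)/(-1 + s))*s² = s²*(6 + s)/(-1 + s))
√(w(-4) + 4472) = √((-4)²*(6 - 4)/(-1 - 4) + 4472) = √(16*2/(-5) + 4472) = √(16*(-⅕)*2 + 4472) = √(-32/5 + 4472) = √(22328/5) = 2*√27910/5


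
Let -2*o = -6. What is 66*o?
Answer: 198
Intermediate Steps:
o = 3 (o = -1/2*(-6) = 3)
66*o = 66*3 = 198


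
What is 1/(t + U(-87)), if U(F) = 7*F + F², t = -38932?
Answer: -1/31972 ≈ -3.1277e-5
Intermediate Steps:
U(F) = F² + 7*F
1/(t + U(-87)) = 1/(-38932 - 87*(7 - 87)) = 1/(-38932 - 87*(-80)) = 1/(-38932 + 6960) = 1/(-31972) = -1/31972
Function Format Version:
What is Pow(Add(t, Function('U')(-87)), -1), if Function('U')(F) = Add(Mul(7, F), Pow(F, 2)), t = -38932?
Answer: Rational(-1, 31972) ≈ -3.1277e-5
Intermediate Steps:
Function('U')(F) = Add(Pow(F, 2), Mul(7, F))
Pow(Add(t, Function('U')(-87)), -1) = Pow(Add(-38932, Mul(-87, Add(7, -87))), -1) = Pow(Add(-38932, Mul(-87, -80)), -1) = Pow(Add(-38932, 6960), -1) = Pow(-31972, -1) = Rational(-1, 31972)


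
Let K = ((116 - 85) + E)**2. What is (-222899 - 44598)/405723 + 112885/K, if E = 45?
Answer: 44254978183/2343456048 ≈ 18.884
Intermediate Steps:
K = 5776 (K = ((116 - 85) + 45)**2 = (31 + 45)**2 = 76**2 = 5776)
(-222899 - 44598)/405723 + 112885/K = (-222899 - 44598)/405723 + 112885/5776 = -267497*1/405723 + 112885*(1/5776) = -267497/405723 + 112885/5776 = 44254978183/2343456048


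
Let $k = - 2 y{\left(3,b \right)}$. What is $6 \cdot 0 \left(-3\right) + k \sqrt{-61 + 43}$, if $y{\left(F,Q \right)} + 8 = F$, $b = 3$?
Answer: $30 i \sqrt{2} \approx 42.426 i$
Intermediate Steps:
$y{\left(F,Q \right)} = -8 + F$
$k = 10$ ($k = - 2 \left(-8 + 3\right) = \left(-2\right) \left(-5\right) = 10$)
$6 \cdot 0 \left(-3\right) + k \sqrt{-61 + 43} = 6 \cdot 0 \left(-3\right) + 10 \sqrt{-61 + 43} = 0 \left(-3\right) + 10 \sqrt{-18} = 0 + 10 \cdot 3 i \sqrt{2} = 0 + 30 i \sqrt{2} = 30 i \sqrt{2}$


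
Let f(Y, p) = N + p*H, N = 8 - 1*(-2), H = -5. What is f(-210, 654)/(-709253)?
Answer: 3260/709253 ≈ 0.0045964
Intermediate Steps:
N = 10 (N = 8 + 2 = 10)
f(Y, p) = 10 - 5*p (f(Y, p) = 10 + p*(-5) = 10 - 5*p)
f(-210, 654)/(-709253) = (10 - 5*654)/(-709253) = (10 - 3270)*(-1/709253) = -3260*(-1/709253) = 3260/709253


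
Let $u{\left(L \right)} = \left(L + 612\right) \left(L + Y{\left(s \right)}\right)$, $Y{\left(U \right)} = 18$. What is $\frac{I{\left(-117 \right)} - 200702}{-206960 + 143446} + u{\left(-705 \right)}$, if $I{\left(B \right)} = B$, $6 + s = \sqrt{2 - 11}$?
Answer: $\frac{4058173793}{63514} \approx 63894.0$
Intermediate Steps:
$s = -6 + 3 i$ ($s = -6 + \sqrt{2 - 11} = -6 + \sqrt{-9} = -6 + 3 i \approx -6.0 + 3.0 i$)
$u{\left(L \right)} = \left(18 + L\right) \left(612 + L\right)$ ($u{\left(L \right)} = \left(L + 612\right) \left(L + 18\right) = \left(612 + L\right) \left(18 + L\right) = \left(18 + L\right) \left(612 + L\right)$)
$\frac{I{\left(-117 \right)} - 200702}{-206960 + 143446} + u{\left(-705 \right)} = \frac{-117 - 200702}{-206960 + 143446} + \left(11016 + \left(-705\right)^{2} + 630 \left(-705\right)\right) = - \frac{200819}{-63514} + \left(11016 + 497025 - 444150\right) = \left(-200819\right) \left(- \frac{1}{63514}\right) + 63891 = \frac{200819}{63514} + 63891 = \frac{4058173793}{63514}$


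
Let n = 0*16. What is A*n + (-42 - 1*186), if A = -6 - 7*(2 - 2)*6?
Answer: -228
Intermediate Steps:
A = -6 (A = -6 - 0*6 = -6 - 7*0 = -6 + 0 = -6)
n = 0
A*n + (-42 - 1*186) = -6*0 + (-42 - 1*186) = 0 + (-42 - 186) = 0 - 228 = -228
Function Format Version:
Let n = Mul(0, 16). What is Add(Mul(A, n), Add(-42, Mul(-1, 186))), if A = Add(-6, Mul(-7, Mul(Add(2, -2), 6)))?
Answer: -228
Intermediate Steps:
A = -6 (A = Add(-6, Mul(-7, Mul(0, 6))) = Add(-6, Mul(-7, 0)) = Add(-6, 0) = -6)
n = 0
Add(Mul(A, n), Add(-42, Mul(-1, 186))) = Add(Mul(-6, 0), Add(-42, Mul(-1, 186))) = Add(0, Add(-42, -186)) = Add(0, -228) = -228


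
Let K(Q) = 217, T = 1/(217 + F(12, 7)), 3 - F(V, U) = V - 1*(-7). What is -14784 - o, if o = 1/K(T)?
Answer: -3208129/217 ≈ -14784.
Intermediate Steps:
F(V, U) = -4 - V (F(V, U) = 3 - (V - 1*(-7)) = 3 - (V + 7) = 3 - (7 + V) = 3 + (-7 - V) = -4 - V)
T = 1/201 (T = 1/(217 + (-4 - 1*12)) = 1/(217 + (-4 - 12)) = 1/(217 - 16) = 1/201 ≈ 0.0049751)
o = 1/217 ≈ 0.0046083
-14784 - o = -14784 - 1*1/217 = -14784 - 1/217 = -3208129/217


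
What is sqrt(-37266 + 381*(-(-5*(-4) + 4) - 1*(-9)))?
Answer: I*sqrt(42981) ≈ 207.32*I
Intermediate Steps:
sqrt(-37266 + 381*(-(-5*(-4) + 4) - 1*(-9))) = sqrt(-37266 + 381*(-(20 + 4) + 9)) = sqrt(-37266 + 381*(-1*24 + 9)) = sqrt(-37266 + 381*(-24 + 9)) = sqrt(-37266 + 381*(-15)) = sqrt(-37266 - 5715) = sqrt(-42981) = I*sqrt(42981)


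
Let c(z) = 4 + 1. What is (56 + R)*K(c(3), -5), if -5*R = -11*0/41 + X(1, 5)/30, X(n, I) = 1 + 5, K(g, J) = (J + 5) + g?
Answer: 1399/5 ≈ 279.80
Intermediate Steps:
c(z) = 5
K(g, J) = 5 + J + g (K(g, J) = (5 + J) + g = 5 + J + g)
X(n, I) = 6
R = -1/25 (R = -(-11*0/41 + 6/30)/5 = -(0*(1/41) + 6*(1/30))/5 = -(0 + 1/5)/5 = -1/5*1/5 = -1/25 ≈ -0.040000)
(56 + R)*K(c(3), -5) = (56 - 1/25)*(5 - 5 + 5) = (1399/25)*5 = 1399/5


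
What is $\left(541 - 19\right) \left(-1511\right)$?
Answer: $-788742$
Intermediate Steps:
$\left(541 - 19\right) \left(-1511\right) = 522 \left(-1511\right) = -788742$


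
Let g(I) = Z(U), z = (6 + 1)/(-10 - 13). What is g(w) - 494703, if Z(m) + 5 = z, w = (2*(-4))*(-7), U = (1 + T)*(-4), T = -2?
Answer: -11378291/23 ≈ -4.9471e+5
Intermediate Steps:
z = -7/23 (z = 7/(-23) = 7*(-1/23) = -7/23 ≈ -0.30435)
U = 4 (U = (1 - 2)*(-4) = -1*(-4) = 4)
w = 56 (w = -8*(-7) = 56)
Z(m) = -122/23 (Z(m) = -5 - 7/23 = -122/23)
g(I) = -122/23
g(w) - 494703 = -122/23 - 494703 = -11378291/23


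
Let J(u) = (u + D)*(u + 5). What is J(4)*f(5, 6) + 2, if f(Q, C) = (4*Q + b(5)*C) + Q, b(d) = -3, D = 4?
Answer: 506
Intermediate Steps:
J(u) = (4 + u)*(5 + u) (J(u) = (u + 4)*(u + 5) = (4 + u)*(5 + u))
f(Q, C) = -3*C + 5*Q (f(Q, C) = (4*Q - 3*C) + Q = (-3*C + 4*Q) + Q = -3*C + 5*Q)
J(4)*f(5, 6) + 2 = (20 + 4² + 9*4)*(-3*6 + 5*5) + 2 = (20 + 16 + 36)*(-18 + 25) + 2 = 72*7 + 2 = 504 + 2 = 506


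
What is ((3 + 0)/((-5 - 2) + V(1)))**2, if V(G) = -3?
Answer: 9/100 ≈ 0.090000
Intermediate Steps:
((3 + 0)/((-5 - 2) + V(1)))**2 = ((3 + 0)/((-5 - 2) - 3))**2 = (3/(-7 - 3))**2 = (3/(-10))**2 = (3*(-1/10))**2 = (-3/10)**2 = 9/100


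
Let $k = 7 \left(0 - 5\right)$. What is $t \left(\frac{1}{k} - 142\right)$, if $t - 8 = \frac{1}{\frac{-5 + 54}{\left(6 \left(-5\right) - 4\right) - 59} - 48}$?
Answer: $- \frac{179010681}{157955} \approx -1133.3$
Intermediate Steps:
$k = -35$ ($k = 7 \left(-5\right) = -35$)
$t = \frac{36011}{4513}$ ($t = 8 + \frac{1}{\frac{-5 + 54}{\left(6 \left(-5\right) - 4\right) - 59} - 48} = 8 + \frac{1}{\frac{49}{\left(-30 - 4\right) - 59} - 48} = 8 + \frac{1}{\frac{49}{-34 - 59} - 48} = 8 + \frac{1}{\frac{49}{-93} - 48} = 8 + \frac{1}{49 \left(- \frac{1}{93}\right) - 48} = 8 + \frac{1}{- \frac{49}{93} - 48} = 8 + \frac{1}{- \frac{4513}{93}} = 8 - \frac{93}{4513} = \frac{36011}{4513} \approx 7.9794$)
$t \left(\frac{1}{k} - 142\right) = \frac{36011 \left(\frac{1}{-35} - 142\right)}{4513} = \frac{36011 \left(- \frac{1}{35} - 142\right)}{4513} = \frac{36011}{4513} \left(- \frac{4971}{35}\right) = - \frac{179010681}{157955}$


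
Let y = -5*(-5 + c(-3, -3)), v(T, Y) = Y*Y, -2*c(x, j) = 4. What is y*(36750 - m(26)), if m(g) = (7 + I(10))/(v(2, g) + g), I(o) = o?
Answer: 902946905/702 ≈ 1.2863e+6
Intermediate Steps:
c(x, j) = -2 (c(x, j) = -½*4 = -2)
v(T, Y) = Y²
m(g) = 17/(g + g²) (m(g) = (7 + 10)/(g² + g) = 17/(g + g²))
y = 35 (y = -5*(-5 - 2) = -5*(-7) = 35)
y*(36750 - m(26)) = 35*(36750 - 17/(26*(1 + 26))) = 35*(36750 - 17/(26*27)) = 35*(36750 - 1*17/702) = 35*(36750 - 17/702) = 35*(25798483/702) = 902946905/702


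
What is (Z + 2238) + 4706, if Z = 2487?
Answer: 9431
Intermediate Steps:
(Z + 2238) + 4706 = (2487 + 2238) + 4706 = 4725 + 4706 = 9431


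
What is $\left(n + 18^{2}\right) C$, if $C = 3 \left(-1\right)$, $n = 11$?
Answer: $-1005$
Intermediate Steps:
$C = -3$
$\left(n + 18^{2}\right) C = \left(11 + 18^{2}\right) \left(-3\right) = \left(11 + 324\right) \left(-3\right) = 335 \left(-3\right) = -1005$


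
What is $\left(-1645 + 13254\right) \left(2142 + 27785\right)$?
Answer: $347422543$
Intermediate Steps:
$\left(-1645 + 13254\right) \left(2142 + 27785\right) = 11609 \cdot 29927 = 347422543$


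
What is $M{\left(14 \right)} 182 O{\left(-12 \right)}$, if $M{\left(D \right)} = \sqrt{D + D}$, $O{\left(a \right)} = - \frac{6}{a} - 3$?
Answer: $- 910 \sqrt{7} \approx -2407.6$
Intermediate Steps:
$O{\left(a \right)} = -3 - \frac{6}{a}$
$M{\left(D \right)} = \sqrt{2} \sqrt{D}$ ($M{\left(D \right)} = \sqrt{2 D} = \sqrt{2} \sqrt{D}$)
$M{\left(14 \right)} 182 O{\left(-12 \right)} = \sqrt{2} \sqrt{14} \cdot 182 \left(-3 - \frac{6}{-12}\right) = 2 \sqrt{7} \cdot 182 \left(-3 - - \frac{1}{2}\right) = 364 \sqrt{7} \left(-3 + \frac{1}{2}\right) = 364 \sqrt{7} \left(- \frac{5}{2}\right) = - 910 \sqrt{7}$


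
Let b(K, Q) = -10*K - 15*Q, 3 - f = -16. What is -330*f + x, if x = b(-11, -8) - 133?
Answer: -6173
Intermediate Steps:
f = 19 (f = 3 - 1*(-16) = 3 + 16 = 19)
b(K, Q) = -15*Q - 10*K
x = 97 (x = (-15*(-8) - 10*(-11)) - 133 = (120 + 110) - 133 = 230 - 133 = 97)
-330*f + x = -330*19 + 97 = -6270 + 97 = -6173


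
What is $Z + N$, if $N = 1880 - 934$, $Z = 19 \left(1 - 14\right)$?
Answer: $699$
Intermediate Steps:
$Z = -247$ ($Z = 19 \left(-13\right) = -247$)
$N = 946$ ($N = 1880 - 934 = 946$)
$Z + N = -247 + 946 = 699$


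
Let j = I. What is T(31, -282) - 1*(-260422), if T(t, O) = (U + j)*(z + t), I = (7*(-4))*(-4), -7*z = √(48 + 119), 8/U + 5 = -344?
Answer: 92098758/349 - 39080*√167/2443 ≈ 2.6369e+5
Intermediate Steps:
U = -8/349 (U = 8/(-5 - 344) = 8/(-349) = 8*(-1/349) = -8/349 ≈ -0.022923)
z = -√167/7 (z = -√(48 + 119)/7 = -√167/7 ≈ -1.8461)
I = 112 (I = -28*(-4) = 112)
j = 112
T(t, O) = -39080*√167/2443 + 39080*t/349 (T(t, O) = (-8/349 + 112)*(-√167/7 + t) = 39080*(t - √167/7)/349 = -39080*√167/2443 + 39080*t/349)
T(31, -282) - 1*(-260422) = (-39080*√167/2443 + (39080/349)*31) - 1*(-260422) = (-39080*√167/2443 + 1211480/349) + 260422 = (1211480/349 - 39080*√167/2443) + 260422 = 92098758/349 - 39080*√167/2443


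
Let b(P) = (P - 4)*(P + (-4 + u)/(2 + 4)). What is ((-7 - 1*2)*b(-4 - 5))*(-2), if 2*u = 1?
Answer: 4485/2 ≈ 2242.5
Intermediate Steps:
u = ½ (u = (½)*1 = ½ ≈ 0.50000)
b(P) = (-4 + P)*(-7/12 + P) (b(P) = (P - 4)*(P + (-4 + ½)/(2 + 4)) = (-4 + P)*(P - 7/2/6) = (-4 + P)*(P - 7/2*⅙) = (-4 + P)*(P - 7/12) = (-4 + P)*(-7/12 + P))
((-7 - 1*2)*b(-4 - 5))*(-2) = ((-7 - 1*2)*(7/3 + (-4 - 5)² - 55*(-4 - 5)/12))*(-2) = ((-7 - 2)*(7/3 + (-9)² - 55/12*(-9)))*(-2) = -9*(7/3 + 81 + 165/4)*(-2) = -9*1495/12*(-2) = -4485/4*(-2) = 4485/2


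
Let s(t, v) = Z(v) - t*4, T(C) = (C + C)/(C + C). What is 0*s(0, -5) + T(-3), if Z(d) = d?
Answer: 1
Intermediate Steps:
T(C) = 1 (T(C) = (2*C)/((2*C)) = (2*C)*(1/(2*C)) = 1)
s(t, v) = v - 4*t (s(t, v) = v - t*4 = v - 4*t)
0*s(0, -5) + T(-3) = 0*(-5 - 4*0) + 1 = 0*(-5 + 0) + 1 = 0*(-5) + 1 = 0 + 1 = 1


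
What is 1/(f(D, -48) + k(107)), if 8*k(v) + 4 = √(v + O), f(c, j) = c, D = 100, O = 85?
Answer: 398/39589 - 4*√3/39589 ≈ 0.0098783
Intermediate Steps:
k(v) = -½ + √(85 + v)/8 (k(v) = -½ + √(v + 85)/8 = -½ + √(85 + v)/8)
1/(f(D, -48) + k(107)) = 1/(100 + (-½ + √(85 + 107)/8)) = 1/(100 + (-½ + √192/8)) = 1/(100 + (-½ + (8*√3)/8)) = 1/(100 + (-½ + √3)) = 1/(199/2 + √3)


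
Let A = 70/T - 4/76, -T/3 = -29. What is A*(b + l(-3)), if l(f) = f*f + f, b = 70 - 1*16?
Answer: 24860/551 ≈ 45.118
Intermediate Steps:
T = 87 (T = -3*(-29) = 87)
b = 54 (b = 70 - 16 = 54)
l(f) = f + f² (l(f) = f² + f = f + f²)
A = 1243/1653 (A = 70/87 - 4/76 = 70*(1/87) - 4*1/76 = 70/87 - 1/19 = 1243/1653 ≈ 0.75197)
A*(b + l(-3)) = 1243*(54 - 3*(1 - 3))/1653 = 1243*(54 - 3*(-2))/1653 = 1243*(54 + 6)/1653 = (1243/1653)*60 = 24860/551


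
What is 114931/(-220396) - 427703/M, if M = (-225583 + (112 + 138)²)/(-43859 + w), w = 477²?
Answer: 17313455718071687/35942840868 ≈ 4.8169e+5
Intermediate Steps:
w = 227529
M = -163083/183670 (M = (-225583 + (112 + 138)²)/(-43859 + 227529) = (-225583 + 250²)/183670 = (-225583 + 62500)*(1/183670) = -163083*1/183670 = -163083/183670 ≈ -0.88791)
114931/(-220396) - 427703/M = 114931/(-220396) - 427703/(-163083/183670) = 114931*(-1/220396) - 427703*(-183670/163083) = -114931/220396 + 78556210010/163083 = 17313455718071687/35942840868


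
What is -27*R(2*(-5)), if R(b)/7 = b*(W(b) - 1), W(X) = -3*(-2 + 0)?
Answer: 9450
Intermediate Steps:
W(X) = 6 (W(X) = -3*(-2) = 6)
R(b) = 35*b (R(b) = 7*(b*(6 - 1)) = 7*(b*5) = 7*(5*b) = 35*b)
-27*R(2*(-5)) = -945*2*(-5) = -945*(-10) = -27*(-350) = 9450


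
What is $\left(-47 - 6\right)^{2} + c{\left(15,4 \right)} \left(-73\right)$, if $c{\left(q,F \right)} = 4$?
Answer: $2517$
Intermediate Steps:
$\left(-47 - 6\right)^{2} + c{\left(15,4 \right)} \left(-73\right) = \left(-47 - 6\right)^{2} + 4 \left(-73\right) = \left(-47 + \left(48 - 54\right)\right)^{2} - 292 = \left(-47 - 6\right)^{2} - 292 = \left(-53\right)^{2} - 292 = 2809 - 292 = 2517$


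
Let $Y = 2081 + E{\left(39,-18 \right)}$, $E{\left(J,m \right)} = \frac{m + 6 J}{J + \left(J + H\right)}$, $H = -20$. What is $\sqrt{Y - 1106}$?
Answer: $\frac{\sqrt{823107}}{29} \approx 31.285$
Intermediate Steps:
$E{\left(J,m \right)} = \frac{m + 6 J}{-20 + 2 J}$ ($E{\left(J,m \right)} = \frac{m + 6 J}{J + \left(J - 20\right)} = \frac{m + 6 J}{J + \left(-20 + J\right)} = \frac{m + 6 J}{-20 + 2 J}$)
$Y = \frac{60457}{29}$ ($Y = 2081 + \frac{-18 + 6 \cdot 39}{2 \left(-10 + 39\right)} = 2081 + \frac{-18 + 234}{2 \cdot 29} = 2081 + \frac{1}{2} \cdot \frac{1}{29} \cdot 216 = 2081 + \frac{108}{29} = \frac{60457}{29} \approx 2084.7$)
$\sqrt{Y - 1106} = \sqrt{\frac{60457}{29} - 1106} = \sqrt{\frac{28383}{29}} = \frac{\sqrt{823107}}{29}$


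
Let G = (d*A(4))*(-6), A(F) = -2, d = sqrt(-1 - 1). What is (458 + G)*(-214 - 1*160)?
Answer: -171292 - 4488*I*sqrt(2) ≈ -1.7129e+5 - 6347.0*I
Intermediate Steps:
d = I*sqrt(2) (d = sqrt(-2) = I*sqrt(2) ≈ 1.4142*I)
G = 12*I*sqrt(2) (G = ((I*sqrt(2))*(-2))*(-6) = -2*I*sqrt(2)*(-6) = 12*I*sqrt(2) ≈ 16.971*I)
(458 + G)*(-214 - 1*160) = (458 + 12*I*sqrt(2))*(-214 - 1*160) = (458 + 12*I*sqrt(2))*(-214 - 160) = (458 + 12*I*sqrt(2))*(-374) = -171292 - 4488*I*sqrt(2)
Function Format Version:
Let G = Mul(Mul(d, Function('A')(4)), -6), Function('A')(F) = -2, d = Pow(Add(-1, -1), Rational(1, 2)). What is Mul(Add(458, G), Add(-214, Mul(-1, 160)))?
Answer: Add(-171292, Mul(-4488, I, Pow(2, Rational(1, 2)))) ≈ Add(-1.7129e+5, Mul(-6347.0, I))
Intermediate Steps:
d = Mul(I, Pow(2, Rational(1, 2))) (d = Pow(-2, Rational(1, 2)) = Mul(I, Pow(2, Rational(1, 2))) ≈ Mul(1.4142, I))
G = Mul(12, I, Pow(2, Rational(1, 2))) (G = Mul(Mul(Mul(I, Pow(2, Rational(1, 2))), -2), -6) = Mul(Mul(-2, I, Pow(2, Rational(1, 2))), -6) = Mul(12, I, Pow(2, Rational(1, 2))) ≈ Mul(16.971, I))
Mul(Add(458, G), Add(-214, Mul(-1, 160))) = Mul(Add(458, Mul(12, I, Pow(2, Rational(1, 2)))), Add(-214, Mul(-1, 160))) = Mul(Add(458, Mul(12, I, Pow(2, Rational(1, 2)))), Add(-214, -160)) = Mul(Add(458, Mul(12, I, Pow(2, Rational(1, 2)))), -374) = Add(-171292, Mul(-4488, I, Pow(2, Rational(1, 2))))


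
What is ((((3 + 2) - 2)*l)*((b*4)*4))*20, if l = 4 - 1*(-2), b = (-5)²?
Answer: 144000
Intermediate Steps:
b = 25
l = 6 (l = 4 + 2 = 6)
((((3 + 2) - 2)*l)*((b*4)*4))*20 = ((((3 + 2) - 2)*6)*((25*4)*4))*20 = (((5 - 2)*6)*(100*4))*20 = ((3*6)*400)*20 = (18*400)*20 = 7200*20 = 144000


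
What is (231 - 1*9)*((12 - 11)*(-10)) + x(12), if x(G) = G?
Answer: -2208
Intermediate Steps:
(231 - 1*9)*((12 - 11)*(-10)) + x(12) = (231 - 1*9)*((12 - 11)*(-10)) + 12 = (231 - 9)*(1*(-10)) + 12 = 222*(-10) + 12 = -2220 + 12 = -2208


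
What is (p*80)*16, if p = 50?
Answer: 64000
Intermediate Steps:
(p*80)*16 = (50*80)*16 = 4000*16 = 64000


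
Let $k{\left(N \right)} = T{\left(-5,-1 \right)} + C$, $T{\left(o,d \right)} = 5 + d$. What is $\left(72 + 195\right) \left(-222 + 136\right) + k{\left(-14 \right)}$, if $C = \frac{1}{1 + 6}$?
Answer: $- \frac{160705}{7} \approx -22958.0$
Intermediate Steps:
$C = \frac{1}{7} \approx 0.14286$
$k{\left(N \right)} = \frac{29}{7}$ ($k{\left(N \right)} = \left(5 - 1\right) + \frac{1}{7} = 4 + \frac{1}{7} = \frac{29}{7}$)
$\left(72 + 195\right) \left(-222 + 136\right) + k{\left(-14 \right)} = \left(72 + 195\right) \left(-222 + 136\right) + \frac{29}{7} = 267 \left(-86\right) + \frac{29}{7} = -22962 + \frac{29}{7} = - \frac{160705}{7}$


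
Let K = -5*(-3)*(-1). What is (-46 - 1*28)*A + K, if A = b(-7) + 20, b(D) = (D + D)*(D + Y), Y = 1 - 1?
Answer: -8747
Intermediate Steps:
Y = 0
K = -15 (K = 15*(-1) = -15)
b(D) = 2*D**2 (b(D) = (D + D)*(D + 0) = (2*D)*D = 2*D**2)
A = 118 (A = 2*(-7)**2 + 20 = 2*49 + 20 = 98 + 20 = 118)
(-46 - 1*28)*A + K = (-46 - 1*28)*118 - 15 = (-46 - 28)*118 - 15 = -74*118 - 15 = -8732 - 15 = -8747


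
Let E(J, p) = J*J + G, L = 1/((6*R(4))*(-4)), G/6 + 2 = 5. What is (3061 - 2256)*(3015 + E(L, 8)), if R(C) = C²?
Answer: 360023409445/147456 ≈ 2.4416e+6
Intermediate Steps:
G = 18 (G = -12 + 6*5 = -12 + 30 = 18)
L = -1/384 (L = 1/((6*4²)*(-4)) = 1/((6*16)*(-4)) = 1/(96*(-4)) = 1/(-384) = -1/384 ≈ -0.0026042)
E(J, p) = 18 + J² (E(J, p) = J*J + 18 = J² + 18 = 18 + J²)
(3061 - 2256)*(3015 + E(L, 8)) = (3061 - 2256)*(3015 + (18 + (-1/384)²)) = 805*(3015 + (18 + 1/147456)) = 805*(3015 + 2654209/147456) = 805*(447234049/147456) = 360023409445/147456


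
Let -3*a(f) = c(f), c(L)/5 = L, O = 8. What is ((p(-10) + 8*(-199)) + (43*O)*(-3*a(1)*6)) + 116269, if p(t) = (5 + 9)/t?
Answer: 624978/5 ≈ 1.2500e+5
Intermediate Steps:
c(L) = 5*L
p(t) = 14/t
a(f) = -5*f/3
((p(-10) + 8*(-199)) + (43*O)*(-3*a(1)*6)) + 116269 = ((14/(-10) + 8*(-199)) + (43*8)*(-(-5)*6)) + 116269 = ((14*(-1/10) - 1592) + 344*(-3*(-5/3)*6)) + 116269 = ((-7/5 - 1592) + 344*(5*6)) + 116269 = (-7967/5 + 344*30) + 116269 = (-7967/5 + 10320) + 116269 = 43633/5 + 116269 = 624978/5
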